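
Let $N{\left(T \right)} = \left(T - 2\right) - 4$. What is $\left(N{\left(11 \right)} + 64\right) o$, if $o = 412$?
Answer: $28428$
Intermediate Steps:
$N{\left(T \right)} = -6 + T$ ($N{\left(T \right)} = \left(-2 + T\right) - 4 = -6 + T$)
$\left(N{\left(11 \right)} + 64\right) o = \left(\left(-6 + 11\right) + 64\right) 412 = \left(5 + 64\right) 412 = 69 \cdot 412 = 28428$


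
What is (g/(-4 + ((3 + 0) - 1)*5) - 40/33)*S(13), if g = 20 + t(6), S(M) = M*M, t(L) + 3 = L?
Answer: 29237/66 ≈ 442.98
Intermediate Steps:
t(L) = -3 + L
S(M) = M²
g = 23 (g = 20 + (-3 + 6) = 20 + 3 = 23)
(g/(-4 + ((3 + 0) - 1)*5) - 40/33)*S(13) = (23/(-4 + ((3 + 0) - 1)*5) - 40/33)*13² = (23/(-4 + (3 - 1)*5) - 40*1/33)*169 = (23/(-4 + 2*5) - 40/33)*169 = (23/(-4 + 10) - 40/33)*169 = (23/6 - 40/33)*169 = (173/66)*169 = 29237/66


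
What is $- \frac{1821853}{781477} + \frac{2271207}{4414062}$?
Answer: $- \frac{2088958688049}{1149829309858} \approx -1.8168$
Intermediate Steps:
$- \frac{1821853}{781477} + \frac{2271207}{4414062} = \left(-1821853\right) \frac{1}{781477} + 2271207 \cdot \frac{1}{4414062} = - \frac{1821853}{781477} + \frac{757069}{1471354} = - \frac{2088958688049}{1149829309858}$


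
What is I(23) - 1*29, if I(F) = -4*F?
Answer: -121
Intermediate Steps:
I(23) - 1*29 = -4*23 - 1*29 = -92 - 29 = -121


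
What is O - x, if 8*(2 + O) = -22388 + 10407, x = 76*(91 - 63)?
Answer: -29021/8 ≈ -3627.6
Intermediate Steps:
x = 2128 (x = 76*28 = 2128)
O = -11997/8 (O = -2 + (-22388 + 10407)/8 = -2 + (⅛)*(-11981) = -2 - 11981/8 = -11997/8 ≈ -1499.6)
O - x = -11997/8 - 1*2128 = -11997/8 - 2128 = -29021/8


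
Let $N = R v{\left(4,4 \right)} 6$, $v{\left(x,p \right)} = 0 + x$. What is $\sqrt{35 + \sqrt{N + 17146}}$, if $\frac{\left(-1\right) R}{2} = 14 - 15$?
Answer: $\sqrt{35 + \sqrt{17194}} \approx 12.889$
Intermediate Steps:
$v{\left(x,p \right)} = x$
$R = 2$ ($R = - 2 \left(14 - 15\right) = \left(-2\right) \left(-1\right) = 2$)
$N = 48$ ($N = 2 \cdot 4 \cdot 6 = 8 \cdot 6 = 48$)
$\sqrt{35 + \sqrt{N + 17146}} = \sqrt{35 + \sqrt{48 + 17146}} = \sqrt{35 + \sqrt{17194}}$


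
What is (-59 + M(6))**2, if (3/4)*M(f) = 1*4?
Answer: 25921/9 ≈ 2880.1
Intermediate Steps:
M(f) = 16/3 (M(f) = 4*(1*4)/3 = (4/3)*4 = 16/3)
(-59 + M(6))**2 = (-59 + 16/3)**2 = (-161/3)**2 = 25921/9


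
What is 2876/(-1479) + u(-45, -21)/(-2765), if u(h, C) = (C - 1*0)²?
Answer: -1229197/584205 ≈ -2.1040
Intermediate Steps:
u(h, C) = C² (u(h, C) = (C + 0)² = C²)
2876/(-1479) + u(-45, -21)/(-2765) = 2876/(-1479) + (-21)²/(-2765) = 2876*(-1/1479) + 441*(-1/2765) = -2876/1479 - 63/395 = -1229197/584205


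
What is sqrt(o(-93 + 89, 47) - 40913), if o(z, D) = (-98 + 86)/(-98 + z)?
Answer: I*sqrt(11823823)/17 ≈ 202.27*I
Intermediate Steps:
o(z, D) = -12/(-98 + z)
sqrt(o(-93 + 89, 47) - 40913) = sqrt(-12/(-98 + (-93 + 89)) - 40913) = sqrt(-12/(-98 - 4) - 40913) = sqrt(-12/(-102) - 40913) = sqrt(-12*(-1/102) - 40913) = sqrt(2/17 - 40913) = sqrt(-695519/17) = I*sqrt(11823823)/17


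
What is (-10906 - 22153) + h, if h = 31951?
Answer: -1108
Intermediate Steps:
(-10906 - 22153) + h = (-10906 - 22153) + 31951 = -33059 + 31951 = -1108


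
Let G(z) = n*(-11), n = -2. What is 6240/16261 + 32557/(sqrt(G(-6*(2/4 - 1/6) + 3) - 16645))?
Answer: 6240/16261 - 32557*I*sqrt(1847)/5541 ≈ 0.38374 - 252.52*I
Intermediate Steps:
G(z) = 22 (G(z) = -2*(-11) = 22)
6240/16261 + 32557/(sqrt(G(-6*(2/4 - 1/6) + 3) - 16645)) = 6240/16261 + 32557/(sqrt(22 - 16645)) = 6240*(1/16261) + 32557/(sqrt(-16623)) = 6240/16261 + 32557/((3*I*sqrt(1847))) = 6240/16261 + 32557*(-I*sqrt(1847)/5541) = 6240/16261 - 32557*I*sqrt(1847)/5541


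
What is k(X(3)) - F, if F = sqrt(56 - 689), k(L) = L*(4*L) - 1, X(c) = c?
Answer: 35 - I*sqrt(633) ≈ 35.0 - 25.159*I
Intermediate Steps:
k(L) = -1 + 4*L**2 (k(L) = 4*L**2 - 1 = -1 + 4*L**2)
F = I*sqrt(633) (F = sqrt(-633) = I*sqrt(633) ≈ 25.159*I)
k(X(3)) - F = (-1 + 4*3**2) - I*sqrt(633) = (-1 + 4*9) - I*sqrt(633) = (-1 + 36) - I*sqrt(633) = 35 - I*sqrt(633)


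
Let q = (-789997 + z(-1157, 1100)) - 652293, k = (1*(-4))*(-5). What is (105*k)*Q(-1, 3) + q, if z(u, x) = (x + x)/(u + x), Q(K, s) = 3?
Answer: -81853630/57 ≈ -1.4360e+6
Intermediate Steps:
z(u, x) = 2*x/(u + x) (z(u, x) = (2*x)/(u + x) = 2*x/(u + x))
k = 20 (k = -4*(-5) = 20)
q = -82212730/57 (q = (-789997 + 2*1100/(-1157 + 1100)) - 652293 = (-789997 + 2*1100/(-57)) - 652293 = (-789997 + 2*1100*(-1/57)) - 652293 = (-789997 - 2200/57) - 652293 = -45032029/57 - 652293 = -82212730/57 ≈ -1.4423e+6)
(105*k)*Q(-1, 3) + q = (105*20)*3 - 82212730/57 = 2100*3 - 82212730/57 = 6300 - 82212730/57 = -81853630/57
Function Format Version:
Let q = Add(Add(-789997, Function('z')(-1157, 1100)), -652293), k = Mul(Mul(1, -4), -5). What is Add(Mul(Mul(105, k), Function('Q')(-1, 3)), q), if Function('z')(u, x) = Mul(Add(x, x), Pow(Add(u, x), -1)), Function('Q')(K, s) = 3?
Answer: Rational(-81853630, 57) ≈ -1.4360e+6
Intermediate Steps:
Function('z')(u, x) = Mul(2, x, Pow(Add(u, x), -1)) (Function('z')(u, x) = Mul(Mul(2, x), Pow(Add(u, x), -1)) = Mul(2, x, Pow(Add(u, x), -1)))
k = 20 (k = Mul(-4, -5) = 20)
q = Rational(-82212730, 57) (q = Add(Add(-789997, Mul(2, 1100, Pow(Add(-1157, 1100), -1))), -652293) = Add(Add(-789997, Mul(2, 1100, Pow(-57, -1))), -652293) = Add(Add(-789997, Mul(2, 1100, Rational(-1, 57))), -652293) = Add(Add(-789997, Rational(-2200, 57)), -652293) = Add(Rational(-45032029, 57), -652293) = Rational(-82212730, 57) ≈ -1.4423e+6)
Add(Mul(Mul(105, k), Function('Q')(-1, 3)), q) = Add(Mul(Mul(105, 20), 3), Rational(-82212730, 57)) = Add(Mul(2100, 3), Rational(-82212730, 57)) = Add(6300, Rational(-82212730, 57)) = Rational(-81853630, 57)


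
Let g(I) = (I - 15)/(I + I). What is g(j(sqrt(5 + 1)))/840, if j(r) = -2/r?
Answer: 1/1680 + sqrt(6)/224 ≈ 0.011530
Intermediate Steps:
g(I) = (-15 + I)/(2*I) (g(I) = (-15 + I)/((2*I)) = (-15 + I)*(1/(2*I)) = (-15 + I)/(2*I))
g(j(sqrt(5 + 1)))/840 = ((-15 - 2/sqrt(5 + 1))/(2*((-2/sqrt(5 + 1)))))/840 = ((-15 - 2*sqrt(6)/6)/(2*((-2*sqrt(6)/6))))*(1/840) = ((-15 - sqrt(6)/3)/(2*((-sqrt(6)/3))))*(1/840) = ((-sqrt(6)/2)*(-15 - sqrt(6)/3)/2)*(1/840) = -sqrt(6)*(-15 - sqrt(6)/3)/4*(1/840) = -sqrt(6)*(-15 - sqrt(6)/3)/3360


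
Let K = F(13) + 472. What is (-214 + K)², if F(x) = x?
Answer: 73441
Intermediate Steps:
K = 485 (K = 13 + 472 = 485)
(-214 + K)² = (-214 + 485)² = 271² = 73441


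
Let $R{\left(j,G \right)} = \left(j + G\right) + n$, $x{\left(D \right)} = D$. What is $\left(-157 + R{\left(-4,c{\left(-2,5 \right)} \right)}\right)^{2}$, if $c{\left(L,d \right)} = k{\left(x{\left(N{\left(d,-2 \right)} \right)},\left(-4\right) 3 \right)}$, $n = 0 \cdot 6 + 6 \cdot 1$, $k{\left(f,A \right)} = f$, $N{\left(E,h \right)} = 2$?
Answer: $23409$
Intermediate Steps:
$n = 6$ ($n = 0 + 6 = 6$)
$c{\left(L,d \right)} = 2$
$R{\left(j,G \right)} = 6 + G + j$ ($R{\left(j,G \right)} = \left(j + G\right) + 6 = \left(G + j\right) + 6 = 6 + G + j$)
$\left(-157 + R{\left(-4,c{\left(-2,5 \right)} \right)}\right)^{2} = \left(-157 + \left(6 + 2 - 4\right)\right)^{2} = \left(-157 + 4\right)^{2} = \left(-153\right)^{2} = 23409$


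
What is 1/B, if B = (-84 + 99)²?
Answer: 1/225 ≈ 0.0044444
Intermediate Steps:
B = 225 (B = 15² = 225)
1/B = 1/225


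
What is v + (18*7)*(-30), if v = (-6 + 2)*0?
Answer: -3780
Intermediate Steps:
v = 0 (v = -4*0 = 0)
v + (18*7)*(-30) = 0 + (18*7)*(-30) = 0 + 126*(-30) = 0 - 3780 = -3780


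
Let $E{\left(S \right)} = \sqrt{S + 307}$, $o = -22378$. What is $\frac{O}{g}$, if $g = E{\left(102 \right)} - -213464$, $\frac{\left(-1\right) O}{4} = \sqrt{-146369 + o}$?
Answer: $- \frac{853856 i \sqrt{168747}}{45566878887} + \frac{4 i \sqrt{69017523}}{45566878887} \approx - 0.0076968 i$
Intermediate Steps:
$E{\left(S \right)} = \sqrt{307 + S}$
$O = - 4 i \sqrt{168747}$ ($O = - 4 \sqrt{-146369 - 22378} = - 4 \sqrt{-168747} = - 4 i \sqrt{168747} \approx - 1643.2 i$)
$g = 213464 + \sqrt{409}$ ($g = \sqrt{307 + 102} - -213464 = \sqrt{409} + 213464 = 213464 + \sqrt{409} \approx 2.1348 \cdot 10^{5}$)
$\frac{O}{g} = \frac{\left(-4\right) i \sqrt{168747}}{213464 + \sqrt{409}} = - \frac{4 i \sqrt{168747}}{213464 + \sqrt{409}}$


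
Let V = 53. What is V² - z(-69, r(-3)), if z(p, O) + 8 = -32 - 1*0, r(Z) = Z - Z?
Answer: 2849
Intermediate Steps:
r(Z) = 0
z(p, O) = -40 (z(p, O) = -8 + (-32 - 1*0) = -8 + (-32 + 0) = -8 - 32 = -40)
V² - z(-69, r(-3)) = 53² - 1*(-40) = 2809 + 40 = 2849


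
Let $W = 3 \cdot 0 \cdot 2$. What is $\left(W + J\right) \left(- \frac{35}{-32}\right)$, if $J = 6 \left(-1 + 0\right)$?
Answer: $- \frac{105}{16} \approx -6.5625$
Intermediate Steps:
$J = -6$ ($J = 6 \left(-1\right) = -6$)
$W = 0$ ($W = 0 \cdot 2 = 0$)
$\left(W + J\right) \left(- \frac{35}{-32}\right) = \left(0 - 6\right) \left(- \frac{35}{-32}\right) = - 6 \left(\left(-35\right) \left(- \frac{1}{32}\right)\right) = \left(-6\right) \frac{35}{32} = - \frac{105}{16}$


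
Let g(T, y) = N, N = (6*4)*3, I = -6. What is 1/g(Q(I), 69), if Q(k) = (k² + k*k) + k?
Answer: 1/72 ≈ 0.013889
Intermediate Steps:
N = 72 (N = 24*3 = 72)
Q(k) = k + 2*k² (Q(k) = (k² + k²) + k = 2*k² + k = k + 2*k²)
g(T, y) = 72
1/g(Q(I), 69) = 1/72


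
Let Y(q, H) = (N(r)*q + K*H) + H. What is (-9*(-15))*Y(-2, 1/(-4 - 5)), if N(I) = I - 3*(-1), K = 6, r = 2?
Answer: -1455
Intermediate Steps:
N(I) = 3 + I (N(I) = I + 3 = 3 + I)
Y(q, H) = 5*q + 7*H (Y(q, H) = ((3 + 2)*q + 6*H) + H = (5*q + 6*H) + H = 5*q + 7*H)
(-9*(-15))*Y(-2, 1/(-4 - 5)) = (-9*(-15))*(5*(-2) + 7/(-4 - 5)) = 135*(-10 + 7/(-9)) = 135*(-10 + 7*(-⅑)) = 135*(-10 - 7/9) = 135*(-97/9) = -1455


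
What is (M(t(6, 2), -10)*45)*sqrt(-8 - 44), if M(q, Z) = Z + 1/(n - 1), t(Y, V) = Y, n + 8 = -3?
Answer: -1815*I*sqrt(13)/2 ≈ -3272.0*I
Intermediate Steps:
n = -11 (n = -8 - 3 = -11)
M(q, Z) = -1/12 + Z (M(q, Z) = Z + 1/(-11 - 1) = Z + 1/(-12) = Z - 1/12 = -1/12 + Z)
(M(t(6, 2), -10)*45)*sqrt(-8 - 44) = ((-1/12 - 10)*45)*sqrt(-8 - 44) = (-121/12*45)*sqrt(-52) = -1815*I*sqrt(13)/2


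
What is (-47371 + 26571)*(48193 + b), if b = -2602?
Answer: -948292800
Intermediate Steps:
(-47371 + 26571)*(48193 + b) = (-47371 + 26571)*(48193 - 2602) = -20800*45591 = -948292800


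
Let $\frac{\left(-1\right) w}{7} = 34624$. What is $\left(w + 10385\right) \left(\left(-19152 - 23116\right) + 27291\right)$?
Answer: $3474409391$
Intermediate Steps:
$w = -242368$ ($w = \left(-7\right) 34624 = -242368$)
$\left(w + 10385\right) \left(\left(-19152 - 23116\right) + 27291\right) = \left(-242368 + 10385\right) \left(\left(-19152 - 23116\right) + 27291\right) = - 231983 \left(-42268 + 27291\right) = \left(-231983\right) \left(-14977\right) = 3474409391$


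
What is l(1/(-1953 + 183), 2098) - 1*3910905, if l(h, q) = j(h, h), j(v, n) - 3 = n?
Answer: -6922296541/1770 ≈ -3.9109e+6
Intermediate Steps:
j(v, n) = 3 + n
l(h, q) = 3 + h
l(1/(-1953 + 183), 2098) - 1*3910905 = (3 + 1/(-1953 + 183)) - 1*3910905 = (3 + 1/(-1770)) - 3910905 = (3 - 1/1770) - 3910905 = 5309/1770 - 3910905 = -6922296541/1770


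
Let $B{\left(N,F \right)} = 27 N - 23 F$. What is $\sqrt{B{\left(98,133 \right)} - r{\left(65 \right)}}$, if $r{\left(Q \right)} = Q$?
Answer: $i \sqrt{478} \approx 21.863 i$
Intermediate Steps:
$B{\left(N,F \right)} = - 23 F + 27 N$
$\sqrt{B{\left(98,133 \right)} - r{\left(65 \right)}} = \sqrt{\left(\left(-23\right) 133 + 27 \cdot 98\right) - 65} = \sqrt{\left(-3059 + 2646\right) - 65} = \sqrt{-413 - 65} = \sqrt{-478} = i \sqrt{478}$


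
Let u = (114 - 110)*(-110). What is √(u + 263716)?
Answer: 2*√65819 ≈ 513.10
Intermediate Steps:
u = -440 (u = 4*(-110) = -440)
√(u + 263716) = √(-440 + 263716) = √263276 = 2*√65819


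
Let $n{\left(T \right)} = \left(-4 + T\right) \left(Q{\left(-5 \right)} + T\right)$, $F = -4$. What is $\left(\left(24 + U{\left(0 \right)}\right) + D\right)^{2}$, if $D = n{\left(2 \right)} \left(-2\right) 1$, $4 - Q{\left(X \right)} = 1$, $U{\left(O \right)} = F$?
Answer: $1600$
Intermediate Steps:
$U{\left(O \right)} = -4$
$Q{\left(X \right)} = 3$ ($Q{\left(X \right)} = 4 - 1 = 3$)
$n{\left(T \right)} = \left(-4 + T\right) \left(3 + T\right)$
$D = 20$ ($D = \left(-12 + 2^{2} - 2\right) \left(-2\right) 1 = \left(-12 + 4 - 2\right) \left(-2\right) 1 = \left(-10\right) \left(-2\right) 1 = 20 \cdot 1 = 20$)
$\left(\left(24 + U{\left(0 \right)}\right) + D\right)^{2} = \left(\left(24 - 4\right) + 20\right)^{2} = \left(20 + 20\right)^{2} = 40^{2} = 1600$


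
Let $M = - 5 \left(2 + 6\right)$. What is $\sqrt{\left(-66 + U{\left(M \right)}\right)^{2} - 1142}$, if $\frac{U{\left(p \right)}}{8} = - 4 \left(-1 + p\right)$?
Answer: $\sqrt{1551374} \approx 1245.5$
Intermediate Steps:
$M = -40$ ($M = \left(-5\right) 8 = -40$)
$U{\left(p \right)} = 32 - 32 p$ ($U{\left(p \right)} = 8 \left(- 4 \left(-1 + p\right)\right) = 8 \left(4 - 4 p\right) = 32 - 32 p$)
$\sqrt{\left(-66 + U{\left(M \right)}\right)^{2} - 1142} = \sqrt{\left(-66 + \left(32 - -1280\right)\right)^{2} - 1142} = \sqrt{\left(-66 + \left(32 + 1280\right)\right)^{2} - 1142} = \sqrt{\left(-66 + 1312\right)^{2} - 1142} = \sqrt{1246^{2} - 1142} = \sqrt{1552516 - 1142} = \sqrt{1551374}$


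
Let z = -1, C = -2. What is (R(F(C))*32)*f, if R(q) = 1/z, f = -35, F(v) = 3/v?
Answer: 1120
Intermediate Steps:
R(q) = -1 (R(q) = 1/(-1) = -1)
(R(F(C))*32)*f = -1*32*(-35) = -32*(-35) = 1120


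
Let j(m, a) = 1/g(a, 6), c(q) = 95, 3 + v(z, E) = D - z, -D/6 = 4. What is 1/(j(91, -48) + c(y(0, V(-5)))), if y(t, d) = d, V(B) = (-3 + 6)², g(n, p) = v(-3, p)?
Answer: 24/2279 ≈ 0.010531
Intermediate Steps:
D = -24 (D = -6*4 = -24)
v(z, E) = -27 - z (v(z, E) = -3 + (-24 - z) = -27 - z)
g(n, p) = -24 (g(n, p) = -27 - 1*(-3) = -27 + 3 = -24)
V(B) = 9 (V(B) = 3² = 9)
j(m, a) = -1/24 (j(m, a) = 1/(-24) = -1/24)
1/(j(91, -48) + c(y(0, V(-5)))) = 1/(-1/24 + 95) = 1/(2279/24) = 24/2279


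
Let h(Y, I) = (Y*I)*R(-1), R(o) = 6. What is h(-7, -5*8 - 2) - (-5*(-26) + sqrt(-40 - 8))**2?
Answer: -15088 - 1040*I*sqrt(3) ≈ -15088.0 - 1801.3*I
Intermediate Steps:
h(Y, I) = 6*I*Y (h(Y, I) = (Y*I)*6 = (I*Y)*6 = 6*I*Y)
h(-7, -5*8 - 2) - (-5*(-26) + sqrt(-40 - 8))**2 = 6*(-5*8 - 2)*(-7) - (-5*(-26) + sqrt(-40 - 8))**2 = 6*(-40 - 2)*(-7) - (130 + sqrt(-48))**2 = 6*(-42)*(-7) - (130 + 4*I*sqrt(3))**2 = 1764 - (130 + 4*I*sqrt(3))**2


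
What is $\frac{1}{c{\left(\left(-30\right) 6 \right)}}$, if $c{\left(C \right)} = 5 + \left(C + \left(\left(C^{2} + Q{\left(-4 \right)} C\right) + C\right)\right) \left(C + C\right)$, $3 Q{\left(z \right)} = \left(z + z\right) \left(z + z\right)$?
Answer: $- \frac{1}{10151995} \approx -9.8503 \cdot 10^{-8}$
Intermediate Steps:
$Q{\left(z \right)} = \frac{4 z^{2}}{3}$ ($Q{\left(z \right)} = \frac{\left(z + z\right) \left(z + z\right)}{3} = \frac{2 z 2 z}{3} = \frac{4 z^{2}}{3}$)
$c{\left(C \right)} = 5 + 2 C \left(C^{2} + \frac{70 C}{3}\right)$ ($c{\left(C \right)} = 5 + \left(C + \left(\left(C^{2} + \frac{4 \left(-4\right)^{2}}{3} C\right) + C\right)\right) \left(C + C\right) = 5 + \left(C + \left(\left(C^{2} + \frac{4}{3} \cdot 16 C\right) + C\right)\right) 2 C = 5 + \left(C + \left(\left(C^{2} + \frac{64 C}{3}\right) + C\right)\right) 2 C = 5 + \left(C + \left(C^{2} + \frac{67 C}{3}\right)\right) 2 C = 5 + \left(C^{2} + \frac{70 C}{3}\right) 2 C = 5 + 2 C \left(C^{2} + \frac{70 C}{3}\right)$)
$\frac{1}{c{\left(\left(-30\right) 6 \right)}} = \frac{1}{5 + 2 \left(\left(-30\right) 6\right)^{3} + \frac{140 \left(\left(-30\right) 6\right)^{2}}{3}} = \frac{1}{5 + 2 \left(-180\right)^{3} + \frac{140 \left(-180\right)^{2}}{3}} = \frac{1}{5 + 2 \left(-5832000\right) + \frac{140}{3} \cdot 32400} = \frac{1}{5 - 11664000 + 1512000} = \frac{1}{-10151995} = - \frac{1}{10151995}$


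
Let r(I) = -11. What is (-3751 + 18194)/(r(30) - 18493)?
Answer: -14443/18504 ≈ -0.78053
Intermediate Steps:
(-3751 + 18194)/(r(30) - 18493) = (-3751 + 18194)/(-11 - 18493) = 14443/(-18504) = 14443*(-1/18504) = -14443/18504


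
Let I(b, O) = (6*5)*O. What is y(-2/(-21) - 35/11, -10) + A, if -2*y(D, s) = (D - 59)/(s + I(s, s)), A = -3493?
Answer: -250140901/71610 ≈ -3493.1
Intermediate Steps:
I(b, O) = 30*O
y(D, s) = -(-59 + D)/(62*s) (y(D, s) = -(D - 59)/(2*(s + 30*s)) = -(-59 + D)/(2*(31*s)) = -(-59 + D)*1/(31*s)/2 = -(-59 + D)/(62*s))
y(-2/(-21) - 35/11, -10) + A = (1/62)*(59 - (-2/(-21) - 35/11))/(-10) - 3493 = (1/62)*(-1/10)*(59 - (-2*(-1/21) - 35*1/11)) - 3493 = (1/62)*(-1/10)*(59 - (2/21 - 35/11)) - 3493 = (1/62)*(-1/10)*(59 - 1*(-713/231)) - 3493 = (1/62)*(-1/10)*(59 + 713/231) - 3493 = (1/62)*(-1/10)*(14342/231) - 3493 = -7171/71610 - 3493 = -250140901/71610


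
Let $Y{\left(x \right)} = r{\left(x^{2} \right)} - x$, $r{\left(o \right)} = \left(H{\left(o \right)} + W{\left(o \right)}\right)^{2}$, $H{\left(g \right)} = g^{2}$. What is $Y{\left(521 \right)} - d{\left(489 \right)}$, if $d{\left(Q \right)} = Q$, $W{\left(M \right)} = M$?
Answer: $5428814300423987877074$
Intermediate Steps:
$r{\left(o \right)} = \left(o + o^{2}\right)^{2}$ ($r{\left(o \right)} = \left(o^{2} + o\right)^{2} = \left(o + o^{2}\right)^{2}$)
$Y{\left(x \right)} = - x + x^{4} \left(1 + x^{2}\right)^{2}$ ($Y{\left(x \right)} = \left(x^{2}\right)^{2} \left(1 + x^{2}\right)^{2} - x = x^{4} \left(1 + x^{2}\right)^{2} - x = - x + x^{4} \left(1 + x^{2}\right)^{2}$)
$Y{\left(521 \right)} - d{\left(489 \right)} = \left(\left(-1\right) 521 + 521^{4} \left(1 + 521^{2}\right)^{2}\right) - 489 = \left(-521 + 73680216481 \left(1 + 271441\right)^{2}\right) - 489 = \left(-521 + 73680216481 \cdot 271442^{2}\right) - 489 = \left(-521 + 73680216481 \cdot 73680759364\right) - 489 = \left(-521 + 5428814300423987878084\right) - 489 = 5428814300423987877563 - 489 = 5428814300423987877074$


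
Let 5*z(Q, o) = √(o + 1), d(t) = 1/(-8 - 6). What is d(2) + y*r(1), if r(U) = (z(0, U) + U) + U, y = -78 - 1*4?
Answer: -2297/14 - 82*√2/5 ≈ -187.26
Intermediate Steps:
y = -82 (y = -78 - 4 = -82)
d(t) = -1/14 (d(t) = 1/(-14) = -1/14)
z(Q, o) = √(1 + o)/5 (z(Q, o) = √(o + 1)/5 = √(1 + o)/5)
r(U) = 2*U + √(1 + U)/5 (r(U) = (√(1 + U)/5 + U) + U = (U + √(1 + U)/5) + U = 2*U + √(1 + U)/5)
d(2) + y*r(1) = -1/14 - 82*(2*1 + √(1 + 1)/5) = -1/14 - 82*(2 + √2/5) = -1/14 + (-164 - 82*√2/5) = -2297/14 - 82*√2/5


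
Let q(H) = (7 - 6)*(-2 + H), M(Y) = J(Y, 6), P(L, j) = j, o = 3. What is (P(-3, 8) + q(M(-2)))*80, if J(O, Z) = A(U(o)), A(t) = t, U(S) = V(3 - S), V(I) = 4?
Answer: 800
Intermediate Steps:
U(S) = 4
J(O, Z) = 4
M(Y) = 4
q(H) = -2 + H (q(H) = 1*(-2 + H) = -2 + H)
(P(-3, 8) + q(M(-2)))*80 = (8 + (-2 + 4))*80 = (8 + 2)*80 = 10*80 = 800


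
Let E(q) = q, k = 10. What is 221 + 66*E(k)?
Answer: 881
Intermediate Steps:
221 + 66*E(k) = 221 + 66*10 = 221 + 660 = 881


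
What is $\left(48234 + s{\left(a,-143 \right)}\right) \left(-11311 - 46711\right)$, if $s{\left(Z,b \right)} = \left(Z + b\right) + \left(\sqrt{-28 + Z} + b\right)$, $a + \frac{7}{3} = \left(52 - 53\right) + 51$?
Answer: $- \frac{8354413714}{3} - \frac{58022 \sqrt{177}}{3} \approx -2.7851 \cdot 10^{9}$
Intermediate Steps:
$a = \frac{143}{3}$ ($a = - \frac{7}{3} + \left(\left(52 - 53\right) + 51\right) = - \frac{7}{3} + \left(-1 + 51\right) = - \frac{7}{3} + 50 = \frac{143}{3} \approx 47.667$)
$s{\left(Z,b \right)} = Z + \sqrt{-28 + Z} + 2 b$ ($s{\left(Z,b \right)} = \left(Z + b\right) + \left(b + \sqrt{-28 + Z}\right) = Z + \sqrt{-28 + Z} + 2 b$)
$\left(48234 + s{\left(a,-143 \right)}\right) \left(-11311 - 46711\right) = \left(48234 + \left(\frac{143}{3} + \sqrt{-28 + \frac{143}{3}} + 2 \left(-143\right)\right)\right) \left(-11311 - 46711\right) = \left(48234 + \left(\frac{143}{3} + \sqrt{\frac{59}{3}} - 286\right)\right) \left(-58022\right) = \left(48234 + \left(\frac{143}{3} + \frac{\sqrt{177}}{3} - 286\right)\right) \left(-58022\right) = \left(48234 - \left(\frac{715}{3} - \frac{\sqrt{177}}{3}\right)\right) \left(-58022\right) = \left(\frac{143987}{3} + \frac{\sqrt{177}}{3}\right) \left(-58022\right) = - \frac{8354413714}{3} - \frac{58022 \sqrt{177}}{3}$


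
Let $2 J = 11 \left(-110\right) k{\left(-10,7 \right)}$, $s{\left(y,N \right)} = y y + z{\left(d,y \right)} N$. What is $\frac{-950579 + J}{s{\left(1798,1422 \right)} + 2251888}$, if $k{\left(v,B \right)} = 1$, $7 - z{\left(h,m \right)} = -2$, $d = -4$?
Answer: $- \frac{475592}{2748745} \approx -0.17302$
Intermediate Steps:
$z{\left(h,m \right)} = 9$ ($z{\left(h,m \right)} = 7 - -2 = 7 + 2 = 9$)
$s{\left(y,N \right)} = y^{2} + 9 N$ ($s{\left(y,N \right)} = y y + 9 N = y^{2} + 9 N$)
$J = -605$ ($J = \frac{11 \left(-110\right) 1}{2} = \frac{\left(-1210\right) 1}{2} = \frac{1}{2} \left(-1210\right) = -605$)
$\frac{-950579 + J}{s{\left(1798,1422 \right)} + 2251888} = \frac{-950579 - 605}{\left(1798^{2} + 9 \cdot 1422\right) + 2251888} = - \frac{951184}{\left(3232804 + 12798\right) + 2251888} = - \frac{951184}{3245602 + 2251888} = - \frac{951184}{5497490} = \left(-951184\right) \frac{1}{5497490} = - \frac{475592}{2748745}$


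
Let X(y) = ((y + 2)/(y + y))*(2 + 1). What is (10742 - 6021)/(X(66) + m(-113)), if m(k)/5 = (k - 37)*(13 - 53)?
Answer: 51931/330017 ≈ 0.15736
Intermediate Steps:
m(k) = 7400 - 200*k (m(k) = 5*((k - 37)*(13 - 53)) = 5*((-37 + k)*(-40)) = 5*(1480 - 40*k) = 7400 - 200*k)
X(y) = 3*(2 + y)/(2*y) (X(y) = ((2 + y)/((2*y)))*3 = ((2 + y)*(1/(2*y)))*3 = ((2 + y)/(2*y))*3 = 3*(2 + y)/(2*y))
(10742 - 6021)/(X(66) + m(-113)) = (10742 - 6021)/((3/2 + 3/66) + (7400 - 200*(-113))) = 4721/((3/2 + 3*(1/66)) + (7400 + 22600)) = 4721/((3/2 + 1/22) + 30000) = 4721/(17/11 + 30000) = 4721/(330017/11) = 4721*(11/330017) = 51931/330017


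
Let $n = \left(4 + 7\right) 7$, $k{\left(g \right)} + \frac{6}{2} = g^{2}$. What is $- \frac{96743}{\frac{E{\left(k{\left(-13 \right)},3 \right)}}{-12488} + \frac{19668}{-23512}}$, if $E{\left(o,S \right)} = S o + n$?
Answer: $\frac{3550684030376}{32391673} \approx 1.0962 \cdot 10^{5}$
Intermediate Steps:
$k{\left(g \right)} = -3 + g^{2}$
$n = 77$ ($n = 11 \cdot 7 = 77$)
$E{\left(o,S \right)} = 77 + S o$ ($E{\left(o,S \right)} = S o + 77 = 77 + S o$)
$- \frac{96743}{\frac{E{\left(k{\left(-13 \right)},3 \right)}}{-12488} + \frac{19668}{-23512}} = - \frac{96743}{\frac{77 + 3 \left(-3 + \left(-13\right)^{2}\right)}{-12488} + \frac{19668}{-23512}} = - \frac{96743}{\left(77 + 3 \left(-3 + 169\right)\right) \left(- \frac{1}{12488}\right) + 19668 \left(- \frac{1}{23512}\right)} = - \frac{96743}{\left(77 + 3 \cdot 166\right) \left(- \frac{1}{12488}\right) - \frac{4917}{5878}} = - \frac{96743}{\left(77 + 498\right) \left(- \frac{1}{12488}\right) - \frac{4917}{5878}} = - \frac{96743}{575 \left(- \frac{1}{12488}\right) - \frac{4917}{5878}} = - \frac{96743}{- \frac{575}{12488} - \frac{4917}{5878}} = - \frac{96743}{- \frac{32391673}{36702232}} = \left(-96743\right) \left(- \frac{36702232}{32391673}\right) = \frac{3550684030376}{32391673}$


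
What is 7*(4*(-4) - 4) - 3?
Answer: -143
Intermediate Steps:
7*(4*(-4) - 4) - 3 = 7*(-16 - 4) - 3 = 7*(-20) - 3 = -140 - 3 = -143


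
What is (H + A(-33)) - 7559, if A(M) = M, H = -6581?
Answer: -14173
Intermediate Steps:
(H + A(-33)) - 7559 = (-6581 - 33) - 7559 = -6614 - 7559 = -14173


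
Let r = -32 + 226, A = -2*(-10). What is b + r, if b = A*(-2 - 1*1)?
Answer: 134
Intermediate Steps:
A = 20
b = -60 (b = 20*(-2 - 1*1) = 20*(-2 - 1) = 20*(-3) = -60)
r = 194
b + r = -60 + 194 = 134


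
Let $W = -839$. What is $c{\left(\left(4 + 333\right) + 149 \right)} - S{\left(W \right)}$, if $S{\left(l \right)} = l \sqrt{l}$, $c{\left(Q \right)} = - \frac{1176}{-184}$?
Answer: $\frac{147}{23} + 839 i \sqrt{839} \approx 6.3913 + 24302.0 i$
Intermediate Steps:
$c{\left(Q \right)} = \frac{147}{23}$ ($c{\left(Q \right)} = \left(-1176\right) \left(- \frac{1}{184}\right) = \frac{147}{23}$)
$S{\left(l \right)} = l^{\frac{3}{2}}$
$c{\left(\left(4 + 333\right) + 149 \right)} - S{\left(W \right)} = \frac{147}{23} - \left(-839\right)^{\frac{3}{2}} = \frac{147}{23} - - 839 i \sqrt{839} = \frac{147}{23} + 839 i \sqrt{839}$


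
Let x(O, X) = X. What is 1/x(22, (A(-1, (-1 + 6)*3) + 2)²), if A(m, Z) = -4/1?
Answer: ¼ ≈ 0.25000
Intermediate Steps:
A(m, Z) = -4 (A(m, Z) = -4*1 = -4)
1/x(22, (A(-1, (-1 + 6)*3) + 2)²) = 1/((-4 + 2)²) = 1/((-2)²) = 1/4 = ¼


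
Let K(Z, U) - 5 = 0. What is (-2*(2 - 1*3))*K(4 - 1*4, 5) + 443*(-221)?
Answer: -97893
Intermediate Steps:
K(Z, U) = 5 (K(Z, U) = 5 + 0 = 5)
(-2*(2 - 1*3))*K(4 - 1*4, 5) + 443*(-221) = -2*(2 - 1*3)*5 + 443*(-221) = -2*(2 - 3)*5 - 97903 = -2*(-1)*5 - 97903 = 2*5 - 97903 = 10 - 97903 = -97893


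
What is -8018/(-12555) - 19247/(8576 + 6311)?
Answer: -122282119/186906285 ≈ -0.65424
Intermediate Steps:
-8018/(-12555) - 19247/(8576 + 6311) = -8018*(-1/12555) - 19247/14887 = 8018/12555 - 19247*1/14887 = 8018/12555 - 19247/14887 = -122282119/186906285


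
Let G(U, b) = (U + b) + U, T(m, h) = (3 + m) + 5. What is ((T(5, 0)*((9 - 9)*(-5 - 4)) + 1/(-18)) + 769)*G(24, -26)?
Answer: 152251/9 ≈ 16917.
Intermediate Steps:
T(m, h) = 8 + m
G(U, b) = b + 2*U
((T(5, 0)*((9 - 9)*(-5 - 4)) + 1/(-18)) + 769)*G(24, -26) = (((8 + 5)*((9 - 9)*(-5 - 4)) + 1/(-18)) + 769)*(-26 + 2*24) = ((13*(0*(-9)) - 1/18) + 769)*(-26 + 48) = ((13*0 - 1/18) + 769)*22 = ((0 - 1/18) + 769)*22 = (-1/18 + 769)*22 = (13841/18)*22 = 152251/9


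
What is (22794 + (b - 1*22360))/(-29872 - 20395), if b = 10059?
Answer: -1499/7181 ≈ -0.20875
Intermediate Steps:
(22794 + (b - 1*22360))/(-29872 - 20395) = (22794 + (10059 - 1*22360))/(-29872 - 20395) = (22794 + (10059 - 22360))/(-50267) = (22794 - 12301)*(-1/50267) = 10493*(-1/50267) = -1499/7181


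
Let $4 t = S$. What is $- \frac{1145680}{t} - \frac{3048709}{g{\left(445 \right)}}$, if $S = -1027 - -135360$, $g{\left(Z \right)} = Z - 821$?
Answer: $\frac{407819123377}{50509208} \approx 8074.2$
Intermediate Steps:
$g{\left(Z \right)} = -821 + Z$
$S = 134333$ ($S = -1027 + 135360 = 134333$)
$t = \frac{134333}{4}$ ($t = \frac{1}{4} \cdot 134333 = \frac{134333}{4} \approx 33583.0$)
$- \frac{1145680}{t} - \frac{3048709}{g{\left(445 \right)}} = - \frac{1145680}{\frac{134333}{4}} - \frac{3048709}{-821 + 445} = \left(-1145680\right) \frac{4}{134333} - \frac{3048709}{-376} = - \frac{4582720}{134333} - - \frac{3048709}{376} = - \frac{4582720}{134333} + \frac{3048709}{376} = \frac{407819123377}{50509208}$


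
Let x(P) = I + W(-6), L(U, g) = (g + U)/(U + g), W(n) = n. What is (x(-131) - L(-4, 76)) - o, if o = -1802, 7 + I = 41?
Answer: 1829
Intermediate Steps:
I = 34 (I = -7 + 41 = 34)
L(U, g) = 1 (L(U, g) = (U + g)/(U + g) = 1)
x(P) = 28 (x(P) = 34 - 6 = 28)
(x(-131) - L(-4, 76)) - o = (28 - 1*1) - 1*(-1802) = (28 - 1) + 1802 = 27 + 1802 = 1829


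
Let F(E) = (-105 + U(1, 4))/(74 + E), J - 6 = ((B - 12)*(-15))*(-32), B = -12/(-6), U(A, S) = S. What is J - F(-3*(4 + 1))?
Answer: -282745/59 ≈ -4792.3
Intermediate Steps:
B = 2 (B = -12*(-⅙) = 2)
J = -4794 (J = 6 + ((2 - 12)*(-15))*(-32) = 6 - 10*(-15)*(-32) = 6 + 150*(-32) = 6 - 4800 = -4794)
F(E) = -101/(74 + E) (F(E) = (-105 + 4)/(74 + E) = -101/(74 + E))
J - F(-3*(4 + 1)) = -4794 - (-101)/(74 - 3*(4 + 1)) = -4794 - (-101)/(74 - 3*5) = -4794 - (-101)/(74 - 15) = -4794 - (-101)/59 = -4794 - 1*(-101/59) = -4794 + 101/59 = -282745/59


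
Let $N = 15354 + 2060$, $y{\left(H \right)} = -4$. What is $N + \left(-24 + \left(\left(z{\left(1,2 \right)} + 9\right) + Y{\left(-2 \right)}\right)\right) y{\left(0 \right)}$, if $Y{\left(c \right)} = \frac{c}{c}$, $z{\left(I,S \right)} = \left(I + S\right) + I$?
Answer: $17454$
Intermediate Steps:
$z{\left(I,S \right)} = S + 2 I$
$N = 17414$
$Y{\left(c \right)} = 1$
$N + \left(-24 + \left(\left(z{\left(1,2 \right)} + 9\right) + Y{\left(-2 \right)}\right)\right) y{\left(0 \right)} = 17414 + \left(-24 + \left(\left(\left(2 + 2 \cdot 1\right) + 9\right) + 1\right)\right) \left(-4\right) = 17414 + \left(-24 + \left(\left(\left(2 + 2\right) + 9\right) + 1\right)\right) \left(-4\right) = 17414 + \left(-24 + \left(\left(4 + 9\right) + 1\right)\right) \left(-4\right) = 17414 + \left(-24 + \left(13 + 1\right)\right) \left(-4\right) = 17414 + \left(-24 + 14\right) \left(-4\right) = 17414 - -40 = 17414 + 40 = 17454$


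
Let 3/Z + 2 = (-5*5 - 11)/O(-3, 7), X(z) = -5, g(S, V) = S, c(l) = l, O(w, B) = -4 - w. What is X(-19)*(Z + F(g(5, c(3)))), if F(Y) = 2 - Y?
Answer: 495/34 ≈ 14.559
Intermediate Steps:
Z = 3/34 (Z = 3/(-2 + (-5*5 - 11)/(-4 - 1*(-3))) = 3/(-2 + (-25 - 11)/(-4 + 3)) = 3/(-2 - 36/(-1)) = 3/(-2 - 36*(-1)) = 3/(-2 + 36) = 3/34 ≈ 0.088235)
X(-19)*(Z + F(g(5, c(3)))) = -5*(3/34 + (2 - 1*5)) = -5*(3/34 + (2 - 5)) = -5*(3/34 - 3) = -5*(-99/34) = 495/34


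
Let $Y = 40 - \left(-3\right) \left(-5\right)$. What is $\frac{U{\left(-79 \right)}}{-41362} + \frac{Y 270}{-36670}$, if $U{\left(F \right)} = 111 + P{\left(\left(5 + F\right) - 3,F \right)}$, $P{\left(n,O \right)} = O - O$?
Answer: $- \frac{28326387}{151674454} \approx -0.18676$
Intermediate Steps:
$P{\left(n,O \right)} = 0$
$Y = 25$ ($Y = 40 - 15 = 25$)
$U{\left(F \right)} = 111$ ($U{\left(F \right)} = 111 + 0 = 111$)
$\frac{U{\left(-79 \right)}}{-41362} + \frac{Y 270}{-36670} = \frac{111}{-41362} + \frac{25 \cdot 270}{-36670} = 111 \left(- \frac{1}{41362}\right) + 6750 \left(- \frac{1}{36670}\right) = - \frac{111}{41362} - \frac{675}{3667} = - \frac{28326387}{151674454}$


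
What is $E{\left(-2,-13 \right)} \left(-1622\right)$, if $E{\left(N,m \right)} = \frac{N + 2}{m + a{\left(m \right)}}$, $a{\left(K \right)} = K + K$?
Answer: $0$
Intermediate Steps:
$a{\left(K \right)} = 2 K$
$E{\left(N,m \right)} = \frac{2 + N}{3 m}$ ($E{\left(N,m \right)} = \frac{N + 2}{m + 2 m} = \frac{2 + N}{3 m}$)
$E{\left(-2,-13 \right)} \left(-1622\right) = \frac{2 - 2}{3 \left(-13\right)} \left(-1622\right) = \frac{1}{3} \left(- \frac{1}{13}\right) 0 \left(-1622\right) = 0 \left(-1622\right) = 0$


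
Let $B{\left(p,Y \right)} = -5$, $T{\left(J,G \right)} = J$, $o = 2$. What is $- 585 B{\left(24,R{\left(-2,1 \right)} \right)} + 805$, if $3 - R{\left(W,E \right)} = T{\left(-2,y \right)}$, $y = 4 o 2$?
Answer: $3730$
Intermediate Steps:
$y = 16$ ($y = 4 \cdot 2 \cdot 2 = 8 \cdot 2 = 16$)
$R{\left(W,E \right)} = 5$ ($R{\left(W,E \right)} = 3 - -2 = 3 + 2 = 5$)
$- 585 B{\left(24,R{\left(-2,1 \right)} \right)} + 805 = \left(-585\right) \left(-5\right) + 805 = 2925 + 805 = 3730$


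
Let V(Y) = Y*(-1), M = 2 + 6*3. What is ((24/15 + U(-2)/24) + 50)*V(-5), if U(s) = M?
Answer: 1573/6 ≈ 262.17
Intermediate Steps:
M = 20 (M = 2 + 18 = 20)
U(s) = 20
V(Y) = -Y
((24/15 + U(-2)/24) + 50)*V(-5) = ((24/15 + 20/24) + 50)*(-1*(-5)) = ((24*(1/15) + 20*(1/24)) + 50)*5 = ((8/5 + ⅚) + 50)*5 = (73/30 + 50)*5 = (1573/30)*5 = 1573/6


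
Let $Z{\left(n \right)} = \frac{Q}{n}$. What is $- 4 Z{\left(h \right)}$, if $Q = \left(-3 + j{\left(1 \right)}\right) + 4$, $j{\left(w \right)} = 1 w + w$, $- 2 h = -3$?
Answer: $-8$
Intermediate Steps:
$h = \frac{3}{2}$ ($h = \left(- \frac{1}{2}\right) \left(-3\right) = \frac{3}{2} \approx 1.5$)
$j{\left(w \right)} = 2 w$ ($j{\left(w \right)} = w + w = 2 w$)
$Q = 3$ ($Q = \left(-3 + 2 \cdot 1\right) + 4 = \left(-3 + 2\right) + 4 = -1 + 4 = 3$)
$Z{\left(n \right)} = \frac{3}{n}$
$- 4 Z{\left(h \right)} = - 4 \frac{3}{\frac{3}{2}} = - 4 \cdot 3 \cdot \frac{2}{3} = \left(-4\right) 2 = -8$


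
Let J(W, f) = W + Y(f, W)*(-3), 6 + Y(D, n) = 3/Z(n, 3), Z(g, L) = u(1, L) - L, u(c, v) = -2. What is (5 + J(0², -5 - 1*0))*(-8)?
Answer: -992/5 ≈ -198.40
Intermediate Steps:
Z(g, L) = -2 - L
Y(D, n) = -33/5 (Y(D, n) = -6 + 3/(-2 - 1*3) = -6 + 3/(-2 - 3) = -6 + 3/(-5) = -6 + 3*(-⅕) = -6 - ⅗ = -33/5)
J(W, f) = 99/5 + W (J(W, f) = W - 33/5*(-3) = W + 99/5 = 99/5 + W)
(5 + J(0², -5 - 1*0))*(-8) = (5 + (99/5 + 0²))*(-8) = (5 + (99/5 + 0))*(-8) = (5 + 99/5)*(-8) = (124/5)*(-8) = -992/5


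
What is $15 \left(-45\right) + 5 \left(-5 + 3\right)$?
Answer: $-685$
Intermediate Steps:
$15 \left(-45\right) + 5 \left(-5 + 3\right) = -675 + 5 \left(-2\right) = -675 - 10 = -685$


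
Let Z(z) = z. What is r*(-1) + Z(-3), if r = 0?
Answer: -3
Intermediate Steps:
r*(-1) + Z(-3) = 0*(-1) - 3 = 0 - 3 = -3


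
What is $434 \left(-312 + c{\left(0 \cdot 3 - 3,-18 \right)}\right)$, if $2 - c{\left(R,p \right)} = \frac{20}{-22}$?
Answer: $- \frac{1475600}{11} \approx -1.3415 \cdot 10^{5}$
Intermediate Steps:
$c{\left(R,p \right)} = \frac{32}{11}$ ($c{\left(R,p \right)} = 2 - \frac{20}{-22} = 2 - 20 \left(- \frac{1}{22}\right) = 2 - - \frac{10}{11} = 2 + \frac{10}{11} = \frac{32}{11}$)
$434 \left(-312 + c{\left(0 \cdot 3 - 3,-18 \right)}\right) = 434 \left(-312 + \frac{32}{11}\right) = 434 \left(- \frac{3400}{11}\right) = - \frac{1475600}{11}$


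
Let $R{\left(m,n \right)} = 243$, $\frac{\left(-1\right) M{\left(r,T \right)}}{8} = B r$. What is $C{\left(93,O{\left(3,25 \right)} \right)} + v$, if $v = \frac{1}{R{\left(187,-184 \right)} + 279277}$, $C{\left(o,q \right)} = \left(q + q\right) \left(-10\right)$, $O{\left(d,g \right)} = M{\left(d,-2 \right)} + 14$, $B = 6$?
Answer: $\frac{726752001}{279520} \approx 2600.0$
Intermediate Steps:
$M{\left(r,T \right)} = - 48 r$ ($M{\left(r,T \right)} = - 8 \cdot 6 r = - 48 r$)
$O{\left(d,g \right)} = 14 - 48 d$ ($O{\left(d,g \right)} = - 48 d + 14 = 14 - 48 d$)
$C{\left(o,q \right)} = - 20 q$ ($C{\left(o,q \right)} = 2 q \left(-10\right) = - 20 q$)
$v = \frac{1}{279520}$ ($v = \frac{1}{243 + 279277} = \frac{1}{279520} \approx 3.5776 \cdot 10^{-6}$)
$C{\left(93,O{\left(3,25 \right)} \right)} + v = - 20 \left(14 - 144\right) + \frac{1}{279520} = \left(-20\right) \left(-130\right) + \frac{1}{279520} = 2600 + \frac{1}{279520} = \frac{726752001}{279520}$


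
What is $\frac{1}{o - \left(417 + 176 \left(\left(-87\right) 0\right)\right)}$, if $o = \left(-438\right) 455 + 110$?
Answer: $- \frac{1}{199597} \approx -5.0101 \cdot 10^{-6}$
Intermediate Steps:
$o = -199180$ ($o = -199290 + 110 = -199180$)
$\frac{1}{o - \left(417 + 176 \left(\left(-87\right) 0\right)\right)} = \frac{1}{-199180 - \left(417 + 176 \left(\left(-87\right) 0\right)\right)} = \frac{1}{-199180 - 417} = \frac{1}{-199597} = - \frac{1}{199597}$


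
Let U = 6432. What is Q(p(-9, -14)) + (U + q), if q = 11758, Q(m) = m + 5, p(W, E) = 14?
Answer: 18209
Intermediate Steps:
Q(m) = 5 + m
Q(p(-9, -14)) + (U + q) = (5 + 14) + (6432 + 11758) = 19 + 18190 = 18209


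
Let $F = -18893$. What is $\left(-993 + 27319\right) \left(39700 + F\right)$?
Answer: $547765082$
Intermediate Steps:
$\left(-993 + 27319\right) \left(39700 + F\right) = \left(-993 + 27319\right) \left(39700 - 18893\right) = 26326 \cdot 20807 = 547765082$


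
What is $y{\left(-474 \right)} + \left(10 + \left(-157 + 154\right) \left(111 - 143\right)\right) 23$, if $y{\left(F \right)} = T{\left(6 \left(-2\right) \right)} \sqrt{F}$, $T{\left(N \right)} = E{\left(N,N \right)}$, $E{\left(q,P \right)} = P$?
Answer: $2438 - 12 i \sqrt{474} \approx 2438.0 - 261.26 i$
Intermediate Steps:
$T{\left(N \right)} = N$
$y{\left(F \right)} = - 12 \sqrt{F}$ ($y{\left(F \right)} = 6 \left(-2\right) \sqrt{F} = - 12 \sqrt{F}$)
$y{\left(-474 \right)} + \left(10 + \left(-157 + 154\right) \left(111 - 143\right)\right) 23 = - 12 \sqrt{-474} + \left(10 + \left(-157 + 154\right) \left(111 - 143\right)\right) 23 = - 12 i \sqrt{474} + \left(10 - -96\right) 23 = - 12 i \sqrt{474} + \left(10 + 96\right) 23 = - 12 i \sqrt{474} + 106 \cdot 23 = - 12 i \sqrt{474} + 2438 = 2438 - 12 i \sqrt{474}$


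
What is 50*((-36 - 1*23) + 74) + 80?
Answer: 830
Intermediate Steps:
50*((-36 - 1*23) + 74) + 80 = 50*((-36 - 23) + 74) + 80 = 50*(-59 + 74) + 80 = 50*15 + 80 = 750 + 80 = 830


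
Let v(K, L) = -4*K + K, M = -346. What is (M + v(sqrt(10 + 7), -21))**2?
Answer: 119869 + 2076*sqrt(17) ≈ 1.2843e+5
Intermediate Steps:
v(K, L) = -3*K
(M + v(sqrt(10 + 7), -21))**2 = (-346 - 3*sqrt(10 + 7))**2 = (-346 - 3*sqrt(17))**2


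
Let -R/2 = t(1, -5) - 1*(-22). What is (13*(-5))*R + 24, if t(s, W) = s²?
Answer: 3014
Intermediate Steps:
R = -46 (R = -2*(1² - 1*(-22)) = -2*(1 + 22) = -2*23 = -46)
(13*(-5))*R + 24 = (13*(-5))*(-46) + 24 = -65*(-46) + 24 = 2990 + 24 = 3014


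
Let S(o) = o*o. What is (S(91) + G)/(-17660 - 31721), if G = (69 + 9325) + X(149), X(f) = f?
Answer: -17824/49381 ≈ -0.36095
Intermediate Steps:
G = 9543 (G = (69 + 9325) + 149 = 9394 + 149 = 9543)
S(o) = o²
(S(91) + G)/(-17660 - 31721) = (91² + 9543)/(-17660 - 31721) = (8281 + 9543)/(-49381) = 17824*(-1/49381) = -17824/49381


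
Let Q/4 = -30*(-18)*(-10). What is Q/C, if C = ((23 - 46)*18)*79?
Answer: 1200/1817 ≈ 0.66043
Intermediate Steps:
C = -32706 (C = -23*18*79 = -414*79 = -32706)
Q = -21600 (Q = 4*(-30*(-18)*(-10)) = 4*(540*(-10)) = 4*(-5400) = -21600)
Q/C = -21600/(-32706) = -21600*(-1/32706) = 1200/1817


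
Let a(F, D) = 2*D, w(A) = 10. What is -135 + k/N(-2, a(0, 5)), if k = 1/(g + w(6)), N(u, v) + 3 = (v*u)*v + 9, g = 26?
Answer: -942841/6984 ≈ -135.00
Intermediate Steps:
N(u, v) = 6 + u*v² (N(u, v) = -3 + ((v*u)*v + 9) = -3 + ((u*v)*v + 9) = -3 + (u*v² + 9) = -3 + (9 + u*v²) = 6 + u*v²)
k = 1/36 (k = 1/(26 + 10) = 1/36 ≈ 0.027778)
-135 + k/N(-2, a(0, 5)) = -135 + (1/36)/(6 - 2*(2*5)²) = -135 + (1/36)/(6 - 2*10²) = -135 + (1/36)/(6 - 2*100) = -135 + (1/36)/(6 - 200) = -135 + (1/36)/(-194) = -135 - 1/194*1/36 = -135 - 1/6984 = -942841/6984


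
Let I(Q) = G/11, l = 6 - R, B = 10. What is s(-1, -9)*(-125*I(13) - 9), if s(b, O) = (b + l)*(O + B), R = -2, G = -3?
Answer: 1932/11 ≈ 175.64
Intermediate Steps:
l = 8 (l = 6 - 1*(-2) = 6 + 2 = 8)
s(b, O) = (8 + b)*(10 + O) (s(b, O) = (b + 8)*(O + 10) = (8 + b)*(10 + O))
I(Q) = -3/11
s(-1, -9)*(-125*I(13) - 9) = (80 + 8*(-9) + 10*(-1) - 9*(-1))*(-125*(-3/11) - 9) = (80 - 72 - 10 + 9)*(375/11 - 9) = 7*(276/11) = 1932/11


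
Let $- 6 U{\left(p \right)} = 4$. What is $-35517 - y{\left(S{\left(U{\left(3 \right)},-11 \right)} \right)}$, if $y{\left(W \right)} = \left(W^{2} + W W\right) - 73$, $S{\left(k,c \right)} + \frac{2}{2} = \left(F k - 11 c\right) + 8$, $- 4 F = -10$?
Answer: $- \frac{606278}{9} \approx -67364.0$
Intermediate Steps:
$F = \frac{5}{2}$ ($F = \left(- \frac{1}{4}\right) \left(-10\right) = \frac{5}{2} \approx 2.5$)
$U{\left(p \right)} = - \frac{2}{3}$ ($U{\left(p \right)} = \left(- \frac{1}{6}\right) 4 = - \frac{2}{3}$)
$S{\left(k,c \right)} = 7 - 11 c + \frac{5 k}{2}$ ($S{\left(k,c \right)} = -1 - \left(-8 + 11 c - \frac{5 k}{2}\right) = -1 + \left(8 - 11 c + \frac{5 k}{2}\right) = 7 - 11 c + \frac{5 k}{2}$)
$y{\left(W \right)} = -73 + 2 W^{2}$ ($y{\left(W \right)} = \left(W^{2} + W^{2}\right) - 73 = 2 W^{2} - 73 = -73 + 2 W^{2}$)
$-35517 - y{\left(S{\left(U{\left(3 \right)},-11 \right)} \right)} = -35517 - \left(-73 + 2 \left(7 - -121 + \frac{5}{2} \left(- \frac{2}{3}\right)\right)^{2}\right) = -35517 - \left(-73 + 2 \left(7 + 121 - \frac{5}{3}\right)^{2}\right) = -35517 - \left(-73 + 2 \left(\frac{379}{3}\right)^{2}\right) = -35517 - \left(-73 + 2 \cdot \frac{143641}{9}\right) = -35517 - \left(-73 + \frac{287282}{9}\right) = -35517 - \frac{286625}{9} = - \frac{606278}{9}$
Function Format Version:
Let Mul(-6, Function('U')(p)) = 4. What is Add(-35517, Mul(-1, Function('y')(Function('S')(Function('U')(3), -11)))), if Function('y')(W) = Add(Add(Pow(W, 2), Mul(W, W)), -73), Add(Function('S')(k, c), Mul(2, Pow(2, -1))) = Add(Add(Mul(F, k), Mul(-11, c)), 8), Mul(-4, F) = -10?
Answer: Rational(-606278, 9) ≈ -67364.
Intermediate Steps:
F = Rational(5, 2) (F = Mul(Rational(-1, 4), -10) = Rational(5, 2) ≈ 2.5000)
Function('U')(p) = Rational(-2, 3) (Function('U')(p) = Mul(Rational(-1, 6), 4) = Rational(-2, 3))
Function('S')(k, c) = Add(7, Mul(-11, c), Mul(Rational(5, 2), k)) (Function('S')(k, c) = Add(-1, Add(Add(Mul(Rational(5, 2), k), Mul(-11, c)), 8)) = Add(-1, Add(Add(Mul(-11, c), Mul(Rational(5, 2), k)), 8)) = Add(-1, Add(8, Mul(-11, c), Mul(Rational(5, 2), k))) = Add(7, Mul(-11, c), Mul(Rational(5, 2), k)))
Function('y')(W) = Add(-73, Mul(2, Pow(W, 2))) (Function('y')(W) = Add(Add(Pow(W, 2), Pow(W, 2)), -73) = Add(Mul(2, Pow(W, 2)), -73) = Add(-73, Mul(2, Pow(W, 2))))
Add(-35517, Mul(-1, Function('y')(Function('S')(Function('U')(3), -11)))) = Add(-35517, Mul(-1, Add(-73, Mul(2, Pow(Add(7, Mul(-11, -11), Mul(Rational(5, 2), Rational(-2, 3))), 2))))) = Add(-35517, Mul(-1, Add(-73, Mul(2, Pow(Add(7, 121, Rational(-5, 3)), 2))))) = Add(-35517, Mul(-1, Add(-73, Mul(2, Pow(Rational(379, 3), 2))))) = Add(-35517, Mul(-1, Add(-73, Mul(2, Rational(143641, 9))))) = Add(-35517, Mul(-1, Add(-73, Rational(287282, 9)))) = Add(-35517, Mul(-1, Rational(286625, 9))) = Add(-35517, Rational(-286625, 9)) = Rational(-606278, 9)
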